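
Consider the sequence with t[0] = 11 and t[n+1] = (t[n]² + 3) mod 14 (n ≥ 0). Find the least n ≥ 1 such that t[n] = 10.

t[0] = 11; t[1] = 12; t[2] = 7; t[3] = 10; t[4] = 5; t[5] = 0; t[6] = 3; t[7] = 12.
Since t[7] = t[1] = 12, the sequence is eventually periodic: after a pre-period of length 1 it cycles with period 6.
The value 10 first appears (with n ≥ 1) at t[3].

3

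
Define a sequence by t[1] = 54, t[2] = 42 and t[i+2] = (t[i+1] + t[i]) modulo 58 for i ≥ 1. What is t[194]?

38

We have t[1] = 54, t[2] = 42, t[3] = 38, t[4] = 22, t[5] = 2, t[6] = 24, t[7] = 26, t[8] = 50, t[9] = 18, t[10] = 10, t[11] = 28, t[12] = 38, t[13] = 8, t[14] = 46, t[15] = 54, t[16] = 42.
The sequence repeats with period 14.
(194 - 1) mod 14 = 11, so t[194] = t[12] = 38.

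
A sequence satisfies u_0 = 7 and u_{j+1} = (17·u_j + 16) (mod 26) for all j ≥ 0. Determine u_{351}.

Computing terms: u_0 = 7; u_1 = 5; u_2 = 23; u_3 = 17; u_4 = 19; u_5 = 1; u_6 = 7.
Since u_6 = u_0 = 7, the sequence is periodic with period 6.
(351 - 0) mod 6 = 3, so u_{351} = u_3 = 17.

17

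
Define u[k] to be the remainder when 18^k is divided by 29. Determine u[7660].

u[0] = 1, u[1] = 18, u[2] = 5, u[3] = 3, u[4] = 25, u[5] = 15, u[6] = 9, u[7] = 17, u[8] = 16, u[9] = 27, u[10] = 22, u[11] = 19, u[12] = 23, u[13] = 8, u[14] = 28, u[15] = 11, u[16] = 24, u[17] = 26, u[18] = 4, u[19] = 14, u[20] = 20, u[21] = 12, u[22] = 13, u[23] = 2, u[24] = 7, u[25] = 10, u[26] = 6, u[27] = 21, u[28] = 1.
The sequence repeats with period 28.
(7660 - 0) mod 28 = 16, so u[7660] = u[16] = 24.

24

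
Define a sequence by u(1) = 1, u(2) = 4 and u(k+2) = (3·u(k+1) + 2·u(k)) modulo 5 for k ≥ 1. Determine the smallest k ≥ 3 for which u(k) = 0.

Listing terms: u(1) = 1, u(2) = 4, u(3) = 4, u(4) = 0, u(5) = 3, u(6) = 4, u(7) = 3, u(8) = 2, u(9) = 2, u(10) = 0, u(11) = 4, u(12) = 2, u(13) = 4, u(14) = 1, u(15) = 1, u(16) = 0, u(17) = 2, u(18) = 1, u(19) = 2, u(20) = 3, u(21) = 3, u(22) = 0, u(23) = 1, u(24) = 3, u(25) = 1, u(26) = 4.
The sequence repeats with period 24.
The value 0 first appears (with k ≥ 3) at u(4).

4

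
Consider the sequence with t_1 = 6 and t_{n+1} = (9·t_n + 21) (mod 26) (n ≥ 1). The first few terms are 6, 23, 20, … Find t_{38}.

23

t_1 = 6, t_2 = 23, t_3 = 20, t_4 = 19, t_5 = 10, t_6 = 7, t_7 = 6.
The sequence repeats with period 6.
(38 - 1) mod 6 = 1, so t_{38} = t_2 = 23.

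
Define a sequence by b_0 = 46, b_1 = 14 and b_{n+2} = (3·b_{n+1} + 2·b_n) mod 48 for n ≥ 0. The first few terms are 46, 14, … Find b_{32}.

22

We have b_0 = 46, b_1 = 14, b_2 = 38, b_3 = 46, b_4 = 22, b_5 = 14, b_6 = 38.
Since (b_5, b_6) = (b_1, b_2) = (14, 38) (two consecutive terms determine the rest), the sequence is eventually periodic: after a pre-period of length 1 it cycles with period 4.
For n ≥ 1, b_n depends only on (n - 1) mod 4. (32 - 1) mod 4 = 3, so b_{32} = b_4 = 22.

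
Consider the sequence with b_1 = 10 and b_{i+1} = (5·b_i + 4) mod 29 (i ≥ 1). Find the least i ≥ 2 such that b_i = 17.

8

We have b_1 = 10, b_2 = 25, b_3 = 13, b_4 = 11, b_5 = 1, b_6 = 9, b_7 = 20, b_8 = 17, b_9 = 2, b_{10} = 14, b_{11} = 16, b_{12} = 26, b_{13} = 18, b_{14} = 7, b_{15} = 10.
Since b_{15} = b_1 = 10, the sequence is periodic with period 14.
The value 17 first appears (with i ≥ 2) at b_8.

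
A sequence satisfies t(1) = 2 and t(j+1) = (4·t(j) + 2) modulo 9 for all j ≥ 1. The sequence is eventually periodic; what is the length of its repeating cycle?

Listing terms: t(1) = 2, t(2) = 1, t(3) = 6, t(4) = 8, t(5) = 7, t(6) = 3, t(7) = 5, t(8) = 4, t(9) = 0, t(10) = 2.
The sequence repeats with period 9.

9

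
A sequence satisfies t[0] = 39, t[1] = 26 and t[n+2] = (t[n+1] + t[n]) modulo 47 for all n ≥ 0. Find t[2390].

20

We have t[0] = 39,  t[1] = 26,  t[2] = 18,  t[3] = 44,  t[4] = 15,  t[5] = 12,  t[6] = 27,  t[7] = 39,  t[8] = 19,  t[9] = 11,  t[10] = 30,  t[11] = 41,  t[12] = 24,  t[13] = 18,  t[14] = 42,  t[15] = 13,  t[16] = 8,  t[17] = 21,  t[18] = 29,  t[19] = 3,  t[20] = 32,  t[21] = 35,  t[22] = 20,  t[23] = 8,  t[24] = 28,  t[25] = 36,  t[26] = 17,  t[27] = 6,  t[28] = 23,  t[29] = 29,  t[30] = 5,  t[31] = 34,  t[32] = 39,  t[33] = 26.
The sequence repeats with period 32.
(2390 - 0) mod 32 = 22, so t[2390] = t[22] = 20.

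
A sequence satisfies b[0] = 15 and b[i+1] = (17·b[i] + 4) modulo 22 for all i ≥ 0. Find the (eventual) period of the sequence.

We have b[0] = 15; b[1] = 17; b[2] = 7; b[3] = 13; b[4] = 5; b[5] = 1; b[6] = 21; b[7] = 9; b[8] = 3; b[9] = 11; b[10] = 15.
Since b[10] = b[0] = 15, the sequence is periodic with period 10.

10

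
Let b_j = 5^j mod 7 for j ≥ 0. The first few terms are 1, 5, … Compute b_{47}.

b_0 = 1; b_1 = 5; b_2 = 4; b_3 = 6; b_4 = 2; b_5 = 3; b_6 = 1.
The sequence repeats with period 6.
So b_{47} = b_{0 + ((47-0) mod 6)} = b_5 = 3.

3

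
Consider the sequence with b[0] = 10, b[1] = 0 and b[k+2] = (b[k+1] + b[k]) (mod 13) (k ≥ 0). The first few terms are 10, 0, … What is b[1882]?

Computing terms: b[0] = 10, b[1] = 0, b[2] = 10, b[3] = 10, b[4] = 7, b[5] = 4, b[6] = 11, b[7] = 2, b[8] = 0, b[9] = 2, b[10] = 2, b[11] = 4, b[12] = 6, b[13] = 10, b[14] = 3, b[15] = 0, b[16] = 3, b[17] = 3, b[18] = 6, b[19] = 9, b[20] = 2, b[21] = 11, b[22] = 0, b[23] = 11, b[24] = 11, b[25] = 9, b[26] = 7, b[27] = 3, b[28] = 10, b[29] = 0.
Since (b[28], b[29]) = (b[0], b[1]) = (10, 0) (two consecutive terms determine the rest), the sequence is periodic with period 28.
(1882 - 0) mod 28 = 6, so b[1882] = b[6] = 11.

11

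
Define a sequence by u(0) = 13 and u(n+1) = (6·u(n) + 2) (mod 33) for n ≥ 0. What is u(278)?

We have u(0) = 13, u(1) = 14, u(2) = 20, u(3) = 23, u(4) = 8, u(5) = 17, u(6) = 5, u(7) = 32, u(8) = 29, u(9) = 11, u(10) = 2, u(11) = 14.
Since u(11) = u(1) = 14, the sequence is eventually periodic: after a pre-period of length 1 it cycles with period 10.
For n ≥ 1, u(n) depends only on (n - 1) mod 10. (278 - 1) mod 10 = 7, so u(278) = u(8) = 29.

29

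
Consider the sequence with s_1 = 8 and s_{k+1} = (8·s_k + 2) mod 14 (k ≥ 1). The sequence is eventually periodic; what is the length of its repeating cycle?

Listing terms: s_1 = 8, s_2 = 10, s_3 = 12, s_4 = 0, s_5 = 2, s_6 = 4, s_7 = 6, s_8 = 8.
Since s_8 = s_1 = 8, the sequence is periodic with period 7.

7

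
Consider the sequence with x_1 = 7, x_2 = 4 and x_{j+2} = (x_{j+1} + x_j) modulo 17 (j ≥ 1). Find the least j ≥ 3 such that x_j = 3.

Listing terms: x_1 = 7,  x_2 = 4,  x_3 = 11,  x_4 = 15,  x_5 = 9,  x_6 = 7,  x_7 = 16,  x_8 = 6,  x_9 = 5,  x_{10} = 11,  x_{11} = 16,  x_{12} = 10,  x_{13} = 9,  x_{14} = 2,  x_{15} = 11,  x_{16} = 13,  x_{17} = 7,  x_{18} = 3,  x_{19} = 10,  x_{20} = 13,  x_{21} = 6,  x_{22} = 2,  x_{23} = 8,  x_{24} = 10,  x_{25} = 1,  x_{26} = 11,  x_{27} = 12,  x_{28} = 6,  x_{29} = 1,  x_{30} = 7,  x_{31} = 8,  x_{32} = 15,  x_{33} = 6,  x_{34} = 4,  x_{35} = 10,  x_{36} = 14,  x_{37} = 7,  x_{38} = 4.
Since (x_{37}, x_{38}) = (x_1, x_2) = (7, 4) (two consecutive terms determine the rest), the sequence is periodic with period 36.
The value 3 first appears (with j ≥ 3) at x_{18}.

18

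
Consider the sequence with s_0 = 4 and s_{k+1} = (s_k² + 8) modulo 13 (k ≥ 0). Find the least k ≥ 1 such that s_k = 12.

We have s_0 = 4, s_1 = 11, s_2 = 12, s_3 = 9, s_4 = 11.
Since s_4 = s_1 = 11, the sequence is eventually periodic: after a pre-period of length 1 it cycles with period 3.
The value 12 first appears (with k ≥ 1) at s_2.

2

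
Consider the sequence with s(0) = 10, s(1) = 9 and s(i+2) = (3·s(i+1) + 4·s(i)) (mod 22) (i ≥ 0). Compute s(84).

11

Listing terms: s(0) = 10,  s(1) = 9,  s(2) = 1,  s(3) = 17,  s(4) = 11,  s(5) = 13,  s(6) = 17,  s(7) = 15,  s(8) = 3,  s(9) = 3,  s(10) = 21,  s(11) = 9,  s(12) = 1.
Since (s(11), s(12)) = (s(1), s(2)) = (9, 1) (two consecutive terms determine the rest), the sequence is eventually periodic: after a pre-period of length 1 it cycles with period 10.
For i ≥ 1, s(i) depends only on (i - 1) mod 10. (84 - 1) mod 10 = 3, so s(84) = s(4) = 11.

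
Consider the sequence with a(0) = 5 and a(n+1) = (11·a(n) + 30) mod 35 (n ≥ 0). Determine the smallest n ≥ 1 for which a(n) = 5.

Listing terms: a(0) = 5, a(1) = 15, a(2) = 20, a(3) = 5.
The sequence repeats with period 3.
The value 5 next appears (with n ≥ 1) at a(3).

3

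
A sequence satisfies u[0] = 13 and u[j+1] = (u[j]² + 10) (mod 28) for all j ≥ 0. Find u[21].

u[0] = 13, u[1] = 11, u[2] = 19, u[3] = 7, u[4] = 3, u[5] = 19.
Since u[5] = u[2] = 19, the sequence is eventually periodic: after a pre-period of length 2 it cycles with period 3.
For j ≥ 2, u[j] depends only on (j - 2) mod 3. (21 - 2) mod 3 = 1, so u[21] = u[3] = 7.

7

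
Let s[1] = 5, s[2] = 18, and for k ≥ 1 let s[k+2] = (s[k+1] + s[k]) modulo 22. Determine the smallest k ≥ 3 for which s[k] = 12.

23

Computing terms: s[1] = 5, s[2] = 18, s[3] = 1, s[4] = 19, s[5] = 20, s[6] = 17, s[7] = 15, s[8] = 10, s[9] = 3, s[10] = 13, s[11] = 16, s[12] = 7, s[13] = 1, s[14] = 8, s[15] = 9, s[16] = 17, s[17] = 4, s[18] = 21, s[19] = 3, s[20] = 2, s[21] = 5, s[22] = 7, s[23] = 12, s[24] = 19, s[25] = 9, s[26] = 6, s[27] = 15, s[28] = 21, s[29] = 14, s[30] = 13, s[31] = 5, s[32] = 18.
Since (s[31], s[32]) = (s[1], s[2]) = (5, 18) (two consecutive terms determine the rest), the sequence is periodic with period 30.
The value 12 first appears (with k ≥ 3) at s[23].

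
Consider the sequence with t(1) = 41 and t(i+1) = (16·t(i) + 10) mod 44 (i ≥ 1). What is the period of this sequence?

We have t(1) = 41,  t(2) = 6,  t(3) = 18,  t(4) = 34,  t(5) = 26,  t(6) = 30,  t(7) = 6.
Since t(7) = t(2) = 6, the sequence is eventually periodic: after a pre-period of length 1 it cycles with period 5.

5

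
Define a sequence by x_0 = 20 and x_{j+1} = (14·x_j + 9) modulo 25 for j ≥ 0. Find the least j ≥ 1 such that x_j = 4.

Listing terms: x_0 = 20, x_1 = 14, x_2 = 5, x_3 = 4, x_4 = 15, x_5 = 19, x_6 = 0, x_7 = 9, x_8 = 10, x_9 = 24, x_{10} = 20.
Since x_{10} = x_0 = 20, the sequence is periodic with period 10.
The value 4 first appears (with j ≥ 1) at x_3.

3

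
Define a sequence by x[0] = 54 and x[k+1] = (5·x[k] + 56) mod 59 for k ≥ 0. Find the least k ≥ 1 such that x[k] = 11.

Computing terms: x[0] = 54, x[1] = 31, x[2] = 34, x[3] = 49, x[4] = 6, x[5] = 27, x[6] = 14, x[7] = 8, x[8] = 37, x[9] = 5, x[10] = 22, x[11] = 48, x[12] = 1, x[13] = 2, x[14] = 7, x[15] = 32, x[16] = 39, x[17] = 15, x[18] = 13, x[19] = 3, x[20] = 12, x[21] = 57, x[22] = 46, x[23] = 50, x[24] = 11, x[25] = 52, x[26] = 21, x[27] = 43, x[28] = 35, x[29] = 54.
Since x[29] = x[0] = 54, the sequence is periodic with period 29.
The value 11 first appears (with k ≥ 1) at x[24].

24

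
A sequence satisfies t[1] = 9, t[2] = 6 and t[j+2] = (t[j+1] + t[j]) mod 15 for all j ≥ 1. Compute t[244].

6

Computing terms: t[1] = 9,  t[2] = 6,  t[3] = 0,  t[4] = 6,  t[5] = 6,  t[6] = 12,  t[7] = 3,  t[8] = 0,  t[9] = 3,  t[10] = 3,  t[11] = 6,  t[12] = 9,  t[13] = 0,  t[14] = 9,  t[15] = 9,  t[16] = 3,  t[17] = 12,  t[18] = 0,  t[19] = 12,  t[20] = 12,  t[21] = 9,  t[22] = 6.
Since (t[21], t[22]) = (t[1], t[2]) = (9, 6) (two consecutive terms determine the rest), the sequence is periodic with period 20.
(244 - 1) mod 20 = 3, so t[244] = t[4] = 6.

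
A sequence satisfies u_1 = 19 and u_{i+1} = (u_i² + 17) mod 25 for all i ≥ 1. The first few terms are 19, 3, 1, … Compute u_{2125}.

16

Computing terms: u_1 = 19; u_2 = 3; u_3 = 1; u_4 = 18; u_5 = 16; u_6 = 23; u_7 = 21; u_8 = 8; u_9 = 6; u_{10} = 3.
Since u_{10} = u_2 = 3, the sequence is eventually periodic: after a pre-period of length 1 it cycles with period 8.
For i ≥ 2, u_i depends only on (i - 2) mod 8. (2125 - 2) mod 8 = 3, so u_{2125} = u_5 = 16.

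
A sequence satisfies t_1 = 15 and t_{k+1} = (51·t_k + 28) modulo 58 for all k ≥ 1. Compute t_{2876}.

37

Listing terms: t_1 = 15, t_2 = 39, t_3 = 45, t_4 = 3, t_5 = 7, t_6 = 37, t_7 = 1, t_8 = 21, t_9 = 55, t_{10} = 49, t_{11} = 33, t_{12} = 29, t_{13} = 57, t_{14} = 35, t_{15} = 15.
The sequence repeats with period 14.
(2876 - 1) mod 14 = 5, so t_{2876} = t_6 = 37.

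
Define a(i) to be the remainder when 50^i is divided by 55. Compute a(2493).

40

a(1) = 50; a(2) = 25; a(3) = 40; a(4) = 20; a(5) = 10; a(6) = 5; a(7) = 30; a(8) = 15; a(9) = 35; a(10) = 45; a(11) = 50.
Since a(11) = a(1) = 50, the sequence is periodic with period 10.
(2493 - 1) mod 10 = 2, so a(2493) = a(3) = 40.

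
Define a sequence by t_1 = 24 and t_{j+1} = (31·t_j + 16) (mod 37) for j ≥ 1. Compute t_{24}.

Listing terms: t_1 = 24, t_2 = 20, t_3 = 7, t_4 = 11, t_5 = 24.
Since t_5 = t_1 = 24, the sequence is periodic with period 4.
(24 - 1) mod 4 = 3, so t_{24} = t_4 = 11.

11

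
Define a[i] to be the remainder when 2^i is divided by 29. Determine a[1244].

Computing terms: a[1] = 2; a[2] = 4; a[3] = 8; a[4] = 16; a[5] = 3; a[6] = 6; a[7] = 12; a[8] = 24; a[9] = 19; a[10] = 9; a[11] = 18; a[12] = 7; a[13] = 14; a[14] = 28; a[15] = 27; a[16] = 25; a[17] = 21; a[18] = 13; a[19] = 26; a[20] = 23; a[21] = 17; a[22] = 5; a[23] = 10; a[24] = 20; a[25] = 11; a[26] = 22; a[27] = 15; a[28] = 1; a[29] = 2.
The sequence repeats with period 28.
So a[1244] = a[1 + ((1244-1) mod 28)] = a[12] = 7.

7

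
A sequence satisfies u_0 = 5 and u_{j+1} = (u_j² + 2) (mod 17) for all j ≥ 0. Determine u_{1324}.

11

u_0 = 5,  u_1 = 10,  u_2 = 0,  u_3 = 2,  u_4 = 6,  u_5 = 4,  u_6 = 1,  u_7 = 3,  u_8 = 11,  u_9 = 4.
Since u_9 = u_5 = 4, the sequence is eventually periodic: after a pre-period of length 5 it cycles with period 4.
For j ≥ 5, u_j depends only on (j - 5) mod 4. (1324 - 5) mod 4 = 3, so u_{1324} = u_8 = 11.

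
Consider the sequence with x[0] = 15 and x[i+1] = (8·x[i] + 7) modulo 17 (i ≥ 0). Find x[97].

8

Listing terms: x[0] = 15, x[1] = 8, x[2] = 3, x[3] = 14, x[4] = 0, x[5] = 7, x[6] = 12, x[7] = 1, x[8] = 15.
Since x[8] = x[0] = 15, the sequence is periodic with period 8.
So x[97] = x[0 + ((97-0) mod 8)] = x[1] = 8.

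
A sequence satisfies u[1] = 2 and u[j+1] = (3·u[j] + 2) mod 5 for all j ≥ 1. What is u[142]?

Listing terms: u[1] = 2, u[2] = 3, u[3] = 1, u[4] = 0, u[5] = 2.
The sequence repeats with period 4.
(142 - 1) mod 4 = 1, so u[142] = u[2] = 3.

3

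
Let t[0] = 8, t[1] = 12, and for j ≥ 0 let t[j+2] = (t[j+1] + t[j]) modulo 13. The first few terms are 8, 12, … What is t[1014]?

Computing terms: t[0] = 8; t[1] = 12; t[2] = 7; t[3] = 6; t[4] = 0; t[5] = 6; t[6] = 6; t[7] = 12; t[8] = 5; t[9] = 4; t[10] = 9; t[11] = 0; t[12] = 9; t[13] = 9; t[14] = 5; t[15] = 1; t[16] = 6; t[17] = 7; t[18] = 0; t[19] = 7; t[20] = 7; t[21] = 1; t[22] = 8; t[23] = 9; t[24] = 4; t[25] = 0; t[26] = 4; t[27] = 4; t[28] = 8; t[29] = 12.
Since (t[28], t[29]) = (t[0], t[1]) = (8, 12) (two consecutive terms determine the rest), the sequence is periodic with period 28.
(1014 - 0) mod 28 = 6, so t[1014] = t[6] = 6.

6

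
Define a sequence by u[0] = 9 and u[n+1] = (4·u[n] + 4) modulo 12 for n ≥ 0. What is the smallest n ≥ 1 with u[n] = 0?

3

Computing terms: u[0] = 9, u[1] = 4, u[2] = 8, u[3] = 0, u[4] = 4.
Since u[4] = u[1] = 4, the sequence is eventually periodic: after a pre-period of length 1 it cycles with period 3.
The value 0 first appears (with n ≥ 1) at u[3].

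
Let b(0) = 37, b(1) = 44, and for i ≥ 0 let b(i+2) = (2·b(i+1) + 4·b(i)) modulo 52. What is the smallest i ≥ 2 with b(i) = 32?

7

Computing terms: b(0) = 37; b(1) = 44; b(2) = 28; b(3) = 24; b(4) = 4; b(5) = 0; b(6) = 16; b(7) = 32; b(8) = 24; b(9) = 20; b(10) = 32; b(11) = 40; b(12) = 0; b(13) = 4; b(14) = 8; b(15) = 32; b(16) = 44; b(17) = 8; b(18) = 36; b(19) = 0; b(20) = 40; b(21) = 28; b(22) = 8; b(23) = 24; b(24) = 28; b(25) = 48; b(26) = 0; b(27) = 36; b(28) = 20; b(29) = 28; b(30) = 32; b(31) = 20; b(32) = 12; b(33) = 0; b(34) = 48; b(35) = 44; b(36) = 20; b(37) = 8; b(38) = 44; b(39) = 16; b(40) = 0; b(41) = 12; b(42) = 24; b(43) = 44; b(44) = 28.
Since (b(43), b(44)) = (b(1), b(2)) = (44, 28) (two consecutive terms determine the rest), the sequence is eventually periodic: after a pre-period of length 1 it cycles with period 42.
The value 32 first appears (with i ≥ 2) at b(7).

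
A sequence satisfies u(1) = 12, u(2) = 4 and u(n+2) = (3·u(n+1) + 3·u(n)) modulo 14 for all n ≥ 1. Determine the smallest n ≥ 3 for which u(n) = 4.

Listing terms: u(1) = 12, u(2) = 4, u(3) = 6, u(4) = 2, u(5) = 10, u(6) = 8, u(7) = 12, u(8) = 4.
Since (u(7), u(8)) = (u(1), u(2)) = (12, 4) (two consecutive terms determine the rest), the sequence is periodic with period 6.
The value 4 next appears (with n ≥ 3) at u(8).

8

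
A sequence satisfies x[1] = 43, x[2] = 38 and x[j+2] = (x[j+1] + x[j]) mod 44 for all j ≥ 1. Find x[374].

42

x[1] = 43, x[2] = 38, x[3] = 37, x[4] = 31, x[5] = 24, x[6] = 11, x[7] = 35, x[8] = 2, x[9] = 37, x[10] = 39, x[11] = 32, x[12] = 27, x[13] = 15, x[14] = 42, x[15] = 13, x[16] = 11, x[17] = 24, x[18] = 35, x[19] = 15, x[20] = 6, x[21] = 21, x[22] = 27, x[23] = 4, x[24] = 31, x[25] = 35, x[26] = 22, x[27] = 13, x[28] = 35, x[29] = 4, x[30] = 39, x[31] = 43, x[32] = 38.
The sequence repeats with period 30.
(374 - 1) mod 30 = 13, so x[374] = x[14] = 42.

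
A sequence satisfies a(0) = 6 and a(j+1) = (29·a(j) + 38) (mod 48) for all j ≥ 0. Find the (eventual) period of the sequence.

8

Listing terms: a(0) = 6, a(1) = 20, a(2) = 42, a(3) = 8, a(4) = 30, a(5) = 44, a(6) = 18, a(7) = 32, a(8) = 6.
Since a(8) = a(0) = 6, the sequence is periodic with period 8.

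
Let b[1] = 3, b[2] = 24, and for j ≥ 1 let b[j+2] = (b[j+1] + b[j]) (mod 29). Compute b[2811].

Computing terms: b[1] = 3; b[2] = 24; b[3] = 27; b[4] = 22; b[5] = 20; b[6] = 13; b[7] = 4; b[8] = 17; b[9] = 21; b[10] = 9; b[11] = 1; b[12] = 10; b[13] = 11; b[14] = 21; b[15] = 3; b[16] = 24.
Since (b[15], b[16]) = (b[1], b[2]) = (3, 24) (two consecutive terms determine the rest), the sequence is periodic with period 14.
So b[2811] = b[1 + ((2811-1) mod 14)] = b[11] = 1.

1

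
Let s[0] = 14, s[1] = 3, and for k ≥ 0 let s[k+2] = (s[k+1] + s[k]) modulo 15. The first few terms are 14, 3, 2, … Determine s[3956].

s[0] = 14,  s[1] = 3,  s[2] = 2,  s[3] = 5,  s[4] = 7,  s[5] = 12,  s[6] = 4,  s[7] = 1,  s[8] = 5,  s[9] = 6,  s[10] = 11,  s[11] = 2,  s[12] = 13,  s[13] = 0,  s[14] = 13,  s[15] = 13,  s[16] = 11,  s[17] = 9,  s[18] = 5,  s[19] = 14,  s[20] = 4,  s[21] = 3,  s[22] = 7,  s[23] = 10,  s[24] = 2,  s[25] = 12,  s[26] = 14,  s[27] = 11,  s[28] = 10,  s[29] = 6,  s[30] = 1,  s[31] = 7,  s[32] = 8,  s[33] = 0,  s[34] = 8,  s[35] = 8,  s[36] = 1,  s[37] = 9,  s[38] = 10,  s[39] = 4,  s[40] = 14,  s[41] = 3.
Since (s[40], s[41]) = (s[0], s[1]) = (14, 3) (two consecutive terms determine the rest), the sequence is periodic with period 40.
So s[3956] = s[0 + ((3956-0) mod 40)] = s[36] = 1.

1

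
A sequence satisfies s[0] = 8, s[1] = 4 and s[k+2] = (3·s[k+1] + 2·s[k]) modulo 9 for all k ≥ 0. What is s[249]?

7

We have s[0] = 8,  s[1] = 4,  s[2] = 1,  s[3] = 2,  s[4] = 8,  s[5] = 1,  s[6] = 1,  s[7] = 5,  s[8] = 8,  s[9] = 7,  s[10] = 1,  s[11] = 8,  s[12] = 8,  s[13] = 4.
The sequence repeats with period 12.
So s[249] = s[0 + ((249-0) mod 12)] = s[9] = 7.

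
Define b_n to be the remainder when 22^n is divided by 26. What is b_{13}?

Listing terms: b_1 = 22,  b_2 = 16,  b_3 = 14,  b_4 = 22.
Since b_4 = b_1 = 22, the sequence is periodic with period 3.
So b_{13} = b_{1 + ((13-1) mod 3)} = b_1 = 22.

22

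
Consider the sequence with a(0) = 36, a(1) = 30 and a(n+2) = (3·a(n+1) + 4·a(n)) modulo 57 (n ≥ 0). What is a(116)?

Listing terms: a(0) = 36, a(1) = 30, a(2) = 6, a(3) = 24, a(4) = 39, a(5) = 42, a(6) = 54, a(7) = 45, a(8) = 9, a(9) = 36, a(10) = 30.
Since (a(9), a(10)) = (a(0), a(1)) = (36, 30) (two consecutive terms determine the rest), the sequence is periodic with period 9.
So a(116) = a(0 + ((116-0) mod 9)) = a(8) = 9.

9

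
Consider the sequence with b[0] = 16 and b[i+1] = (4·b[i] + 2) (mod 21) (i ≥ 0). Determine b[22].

Computing terms: b[0] = 16, b[1] = 3, b[2] = 14, b[3] = 16.
The sequence repeats with period 3.
(22 - 0) mod 3 = 1, so b[22] = b[1] = 3.

3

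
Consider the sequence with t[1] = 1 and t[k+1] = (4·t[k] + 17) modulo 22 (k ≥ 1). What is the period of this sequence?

We have t[1] = 1, t[2] = 21, t[3] = 13, t[4] = 3, t[5] = 7, t[6] = 1.
Since t[6] = t[1] = 1, the sequence is periodic with period 5.

5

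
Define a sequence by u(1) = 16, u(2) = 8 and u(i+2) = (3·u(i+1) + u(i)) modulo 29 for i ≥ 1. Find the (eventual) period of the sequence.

Computing terms: u(1) = 16,  u(2) = 8,  u(3) = 11,  u(4) = 12,  u(5) = 18,  u(6) = 8,  u(7) = 13,  u(8) = 18,  u(9) = 9,  u(10) = 16,  u(11) = 28,  u(12) = 13,  u(13) = 9,  u(14) = 11,  u(15) = 13,  u(16) = 21,  u(17) = 18,  u(18) = 17,  u(19) = 11,  u(20) = 21,  u(21) = 16,  u(22) = 11,  u(23) = 20,  u(24) = 13,  u(25) = 1,  u(26) = 16,  u(27) = 20,  u(28) = 18,  u(29) = 16,  u(30) = 8.
The sequence repeats with period 28.

28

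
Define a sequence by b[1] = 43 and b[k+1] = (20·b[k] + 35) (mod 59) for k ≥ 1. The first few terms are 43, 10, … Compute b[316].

Computing terms: b[1] = 43; b[2] = 10; b[3] = 58; b[4] = 15; b[5] = 40; b[6] = 9; b[7] = 38; b[8] = 28; b[9] = 5; b[10] = 17; b[11] = 21; b[12] = 42; b[13] = 49; b[14] = 12; b[15] = 39; b[16] = 48; b[17] = 51; b[18] = 52; b[19] = 13; b[20] = 0; b[21] = 35; b[22] = 27; b[23] = 44; b[24] = 30; b[25] = 45; b[26] = 50; b[27] = 32; b[28] = 26; b[29] = 24; b[30] = 43.
Since b[30] = b[1] = 43, the sequence is periodic with period 29.
So b[316] = b[1 + ((316-1) mod 29)] = b[26] = 50.

50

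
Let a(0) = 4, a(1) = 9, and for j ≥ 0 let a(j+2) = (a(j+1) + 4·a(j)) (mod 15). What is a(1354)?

a(0) = 4; a(1) = 9; a(2) = 10; a(3) = 1; a(4) = 11; a(5) = 0; a(6) = 14; a(7) = 14; a(8) = 10; a(9) = 6; a(10) = 1; a(11) = 10; a(12) = 14; a(13) = 9; a(14) = 5; a(15) = 11; a(16) = 1; a(17) = 0; a(18) = 4; a(19) = 4; a(20) = 5; a(21) = 6; a(22) = 11; a(23) = 5; a(24) = 4; a(25) = 9.
The sequence repeats with period 24.
So a(1354) = a(0 + ((1354-0) mod 24)) = a(10) = 1.

1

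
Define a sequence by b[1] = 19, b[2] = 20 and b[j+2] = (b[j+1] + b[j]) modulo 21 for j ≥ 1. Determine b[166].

10

We have b[1] = 19,  b[2] = 20,  b[3] = 18,  b[4] = 17,  b[5] = 14,  b[6] = 10,  b[7] = 3,  b[8] = 13,  b[9] = 16,  b[10] = 8,  b[11] = 3,  b[12] = 11,  b[13] = 14,  b[14] = 4,  b[15] = 18,  b[16] = 1,  b[17] = 19,  b[18] = 20.
Since (b[17], b[18]) = (b[1], b[2]) = (19, 20) (two consecutive terms determine the rest), the sequence is periodic with period 16.
(166 - 1) mod 16 = 5, so b[166] = b[6] = 10.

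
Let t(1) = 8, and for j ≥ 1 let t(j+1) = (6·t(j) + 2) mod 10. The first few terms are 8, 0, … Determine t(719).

Computing terms: t(1) = 8,  t(2) = 0,  t(3) = 2,  t(4) = 4,  t(5) = 6,  t(6) = 8.
The sequence repeats with period 5.
So t(719) = t(1 + ((719-1) mod 5)) = t(4) = 4.

4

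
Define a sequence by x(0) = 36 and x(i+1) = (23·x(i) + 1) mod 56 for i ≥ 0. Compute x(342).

We have x(0) = 36,  x(1) = 45,  x(2) = 28,  x(3) = 29,  x(4) = 52,  x(5) = 21,  x(6) = 36.
The sequence repeats with period 6.
So x(342) = x(0 + ((342-0) mod 6)) = x(0) = 36.

36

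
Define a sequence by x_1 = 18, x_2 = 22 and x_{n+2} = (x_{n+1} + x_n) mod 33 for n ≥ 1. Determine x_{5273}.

18

Computing terms: x_1 = 18, x_2 = 22, x_3 = 7, x_4 = 29, x_5 = 3, x_6 = 32, x_7 = 2, x_8 = 1, x_9 = 3, x_{10} = 4, x_{11} = 7, x_{12} = 11, x_{13} = 18, x_{14} = 29, x_{15} = 14, x_{16} = 10, x_{17} = 24, x_{18} = 1, x_{19} = 25, x_{20} = 26, x_{21} = 18, x_{22} = 11, x_{23} = 29, x_{24} = 7, x_{25} = 3, x_{26} = 10, x_{27} = 13, x_{28} = 23, x_{29} = 3, x_{30} = 26, x_{31} = 29, x_{32} = 22, x_{33} = 18, x_{34} = 7, x_{35} = 25, x_{36} = 32, x_{37} = 24, x_{38} = 23, x_{39} = 14, x_{40} = 4, x_{41} = 18, x_{42} = 22.
The sequence repeats with period 40.
So x_{5273} = x_{1 + ((5273-1) mod 40)} = x_{33} = 18.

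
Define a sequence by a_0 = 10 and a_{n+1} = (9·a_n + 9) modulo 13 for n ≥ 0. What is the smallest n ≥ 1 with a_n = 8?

1

We have a_0 = 10, a_1 = 8, a_2 = 3, a_3 = 10.
The sequence repeats with period 3.
The value 8 first appears (with n ≥ 1) at a_1.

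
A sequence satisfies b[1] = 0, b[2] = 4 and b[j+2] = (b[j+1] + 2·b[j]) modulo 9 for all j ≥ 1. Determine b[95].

2

Listing terms: b[1] = 0,  b[2] = 4,  b[3] = 4,  b[4] = 3,  b[5] = 2,  b[6] = 8,  b[7] = 3,  b[8] = 1,  b[9] = 7,  b[10] = 0,  b[11] = 5,  b[12] = 5,  b[13] = 6,  b[14] = 7,  b[15] = 1,  b[16] = 6,  b[17] = 8,  b[18] = 2,  b[19] = 0,  b[20] = 4.
The sequence repeats with period 18.
(95 - 1) mod 18 = 4, so b[95] = b[5] = 2.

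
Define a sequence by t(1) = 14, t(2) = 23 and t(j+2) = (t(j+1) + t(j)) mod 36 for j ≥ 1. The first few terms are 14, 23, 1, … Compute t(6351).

17

Computing terms: t(1) = 14,  t(2) = 23,  t(3) = 1,  t(4) = 24,  t(5) = 25,  t(6) = 13,  t(7) = 2,  t(8) = 15,  t(9) = 17,  t(10) = 32,  t(11) = 13,  t(12) = 9,  t(13) = 22,  t(14) = 31,  t(15) = 17,  t(16) = 12,  t(17) = 29,  t(18) = 5,  t(19) = 34,  t(20) = 3,  t(21) = 1,  t(22) = 4,  t(23) = 5,  t(24) = 9,  t(25) = 14,  t(26) = 23.
Since (t(25), t(26)) = (t(1), t(2)) = (14, 23) (two consecutive terms determine the rest), the sequence is periodic with period 24.
So t(6351) = t(1 + ((6351-1) mod 24)) = t(15) = 17.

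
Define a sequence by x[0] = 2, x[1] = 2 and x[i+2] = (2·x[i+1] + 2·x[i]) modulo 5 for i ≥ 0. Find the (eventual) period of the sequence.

24

Computing terms: x[0] = 2,  x[1] = 2,  x[2] = 3,  x[3] = 0,  x[4] = 1,  x[5] = 2,  x[6] = 1,  x[7] = 1,  x[8] = 4,  x[9] = 0,  x[10] = 3,  x[11] = 1,  x[12] = 3,  x[13] = 3,  x[14] = 2,  x[15] = 0,  x[16] = 4,  x[17] = 3,  x[18] = 4,  x[19] = 4,  x[20] = 1,  x[21] = 0,  x[22] = 2,  x[23] = 4,  x[24] = 2,  x[25] = 2.
The sequence repeats with period 24.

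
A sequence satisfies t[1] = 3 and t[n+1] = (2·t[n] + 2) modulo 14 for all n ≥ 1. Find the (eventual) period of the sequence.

Listing terms: t[1] = 3, t[2] = 8, t[3] = 4, t[4] = 10, t[5] = 8.
Since t[5] = t[2] = 8, the sequence is eventually periodic: after a pre-period of length 1 it cycles with period 3.

3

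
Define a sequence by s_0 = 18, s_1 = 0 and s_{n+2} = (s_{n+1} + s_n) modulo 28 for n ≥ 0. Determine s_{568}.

We have s_0 = 18,  s_1 = 0,  s_2 = 18,  s_3 = 18,  s_4 = 8,  s_5 = 26,  s_6 = 6,  s_7 = 4,  s_8 = 10,  s_9 = 14,  s_{10} = 24,  s_{11} = 10,  s_{12} = 6,  s_{13} = 16,  s_{14} = 22,  s_{15} = 10,  s_{16} = 4,  s_{17} = 14,  s_{18} = 18,  s_{19} = 4,  s_{20} = 22,  s_{21} = 26,  s_{22} = 20,  s_{23} = 18,  s_{24} = 10,  s_{25} = 0,  s_{26} = 10,  s_{27} = 10,  s_{28} = 20,  s_{29} = 2,  s_{30} = 22,  s_{31} = 24,  s_{32} = 18,  s_{33} = 14,  s_{34} = 4,  s_{35} = 18,  s_{36} = 22,  s_{37} = 12,  s_{38} = 6,  s_{39} = 18,  s_{40} = 24,  s_{41} = 14,  s_{42} = 10,  s_{43} = 24,  s_{44} = 6,  s_{45} = 2,  s_{46} = 8,  s_{47} = 10,  s_{48} = 18,  s_{49} = 0.
The sequence repeats with period 48.
(568 - 0) mod 48 = 40, so s_{568} = s_{40} = 24.

24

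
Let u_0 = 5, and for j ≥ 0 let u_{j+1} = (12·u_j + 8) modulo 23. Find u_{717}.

u_0 = 5,  u_1 = 22,  u_2 = 19,  u_3 = 6,  u_4 = 11,  u_5 = 2,  u_6 = 9,  u_7 = 1,  u_8 = 20,  u_9 = 18,  u_{10} = 17,  u_{11} = 5.
The sequence repeats with period 11.
So u_{717} = u_{0 + ((717-0) mod 11)} = u_2 = 19.

19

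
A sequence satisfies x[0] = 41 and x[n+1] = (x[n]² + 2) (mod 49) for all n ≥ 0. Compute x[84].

18

Listing terms: x[0] = 41,  x[1] = 17,  x[2] = 46,  x[3] = 11,  x[4] = 25,  x[5] = 39,  x[6] = 4,  x[7] = 18,  x[8] = 32,  x[9] = 46.
Since x[9] = x[2] = 46, the sequence is eventually periodic: after a pre-period of length 2 it cycles with period 7.
For n ≥ 2, x[n] depends only on (n - 2) mod 7. (84 - 2) mod 7 = 5, so x[84] = x[7] = 18.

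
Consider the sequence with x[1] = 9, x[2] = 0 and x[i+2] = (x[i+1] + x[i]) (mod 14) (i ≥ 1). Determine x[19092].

Computing terms: x[1] = 9, x[2] = 0, x[3] = 9, x[4] = 9, x[5] = 4, x[6] = 13, x[7] = 3, x[8] = 2, x[9] = 5, x[10] = 7, x[11] = 12, x[12] = 5, x[13] = 3, x[14] = 8, x[15] = 11, x[16] = 5, x[17] = 2, x[18] = 7, x[19] = 9, x[20] = 2, x[21] = 11, x[22] = 13, x[23] = 10, x[24] = 9, x[25] = 5, x[26] = 0, x[27] = 5, x[28] = 5, x[29] = 10, x[30] = 1, x[31] = 11, x[32] = 12, x[33] = 9, x[34] = 7, x[35] = 2, x[36] = 9, x[37] = 11, x[38] = 6, x[39] = 3, x[40] = 9, x[41] = 12, x[42] = 7, x[43] = 5, x[44] = 12, x[45] = 3, x[46] = 1, x[47] = 4, x[48] = 5, x[49] = 9, x[50] = 0.
The sequence repeats with period 48.
(19092 - 1) mod 48 = 35, so x[19092] = x[36] = 9.

9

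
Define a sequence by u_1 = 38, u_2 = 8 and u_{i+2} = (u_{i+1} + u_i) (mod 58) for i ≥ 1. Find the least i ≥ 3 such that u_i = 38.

6

Listing terms: u_1 = 38,  u_2 = 8,  u_3 = 46,  u_4 = 54,  u_5 = 42,  u_6 = 38,  u_7 = 22,  u_8 = 2,  u_9 = 24,  u_{10} = 26,  u_{11} = 50,  u_{12} = 18,  u_{13} = 10,  u_{14} = 28,  u_{15} = 38,  u_{16} = 8.
Since (u_{15}, u_{16}) = (u_1, u_2) = (38, 8) (two consecutive terms determine the rest), the sequence is periodic with period 14.
The value 38 first appears (with i ≥ 3) at u_6.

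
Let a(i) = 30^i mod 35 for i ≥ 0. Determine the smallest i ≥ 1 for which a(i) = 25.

a(0) = 1,  a(1) = 30,  a(2) = 25,  a(3) = 15,  a(4) = 30.
Since a(4) = a(1) = 30, the sequence is eventually periodic: after a pre-period of length 1 it cycles with period 3.
The value 25 first appears (with i ≥ 1) at a(2).

2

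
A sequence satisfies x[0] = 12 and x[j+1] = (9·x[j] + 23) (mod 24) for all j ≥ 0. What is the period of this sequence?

8

x[0] = 12, x[1] = 11, x[2] = 2, x[3] = 17, x[4] = 8, x[5] = 23, x[6] = 14, x[7] = 5, x[8] = 20, x[9] = 11.
Since x[9] = x[1] = 11, the sequence is eventually periodic: after a pre-period of length 1 it cycles with period 8.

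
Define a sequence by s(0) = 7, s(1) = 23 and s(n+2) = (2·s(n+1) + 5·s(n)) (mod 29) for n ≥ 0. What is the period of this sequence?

We have s(0) = 7, s(1) = 23, s(2) = 23, s(3) = 16, s(4) = 2, s(5) = 26, s(6) = 4, s(7) = 22, s(8) = 6, s(9) = 6, s(10) = 13, s(11) = 27, s(12) = 3, s(13) = 25, s(14) = 7, s(15) = 23.
Since (s(14), s(15)) = (s(0), s(1)) = (7, 23) (two consecutive terms determine the rest), the sequence is periodic with period 14.

14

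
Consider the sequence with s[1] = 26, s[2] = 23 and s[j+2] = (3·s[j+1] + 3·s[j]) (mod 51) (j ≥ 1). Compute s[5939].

45

s[1] = 26; s[2] = 23; s[3] = 45; s[4] = 0; s[5] = 33; s[6] = 48; s[7] = 39; s[8] = 6; s[9] = 33; s[10] = 15; s[11] = 42; s[12] = 18; s[13] = 27; s[14] = 33; s[15] = 27; s[16] = 27; s[17] = 9; s[18] = 6; s[19] = 45; s[20] = 0.
Since (s[19], s[20]) = (s[3], s[4]) = (45, 0) (two consecutive terms determine the rest), the sequence is eventually periodic: after a pre-period of length 2 it cycles with period 16.
For j ≥ 3, s[j] depends only on (j - 3) mod 16. (5939 - 3) mod 16 = 0, so s[5939] = s[3] = 45.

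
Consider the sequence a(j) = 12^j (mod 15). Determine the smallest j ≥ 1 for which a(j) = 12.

Listing terms: a(0) = 1,  a(1) = 12,  a(2) = 9,  a(3) = 3,  a(4) = 6,  a(5) = 12.
Since a(5) = a(1) = 12, the sequence is eventually periodic: after a pre-period of length 1 it cycles with period 4.
The value 12 first appears (with j ≥ 1) at a(1).

1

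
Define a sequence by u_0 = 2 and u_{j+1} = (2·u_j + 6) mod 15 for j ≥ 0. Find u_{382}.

11

Computing terms: u_0 = 2, u_1 = 10, u_2 = 11, u_3 = 13, u_4 = 2.
Since u_4 = u_0 = 2, the sequence is periodic with period 4.
(382 - 0) mod 4 = 2, so u_{382} = u_2 = 11.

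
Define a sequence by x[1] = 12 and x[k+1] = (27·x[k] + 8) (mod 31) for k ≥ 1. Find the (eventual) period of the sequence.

10

x[1] = 12, x[2] = 22, x[3] = 13, x[4] = 18, x[5] = 29, x[6] = 16, x[7] = 6, x[8] = 15, x[9] = 10, x[10] = 30, x[11] = 12.
The sequence repeats with period 10.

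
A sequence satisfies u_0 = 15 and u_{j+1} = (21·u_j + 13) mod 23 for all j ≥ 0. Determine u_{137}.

8

Computing terms: u_0 = 15; u_1 = 6; u_2 = 1; u_3 = 11; u_4 = 14; u_5 = 8; u_6 = 20; u_7 = 19; u_8 = 21; u_9 = 17; u_{10} = 2; u_{11} = 9; u_{12} = 18; u_{13} = 0; u_{14} = 13; u_{15} = 10; u_{16} = 16; u_{17} = 4; u_{18} = 5; u_{19} = 3; u_{20} = 7; u_{21} = 22; u_{22} = 15.
Since u_{22} = u_0 = 15, the sequence is periodic with period 22.
(137 - 0) mod 22 = 5, so u_{137} = u_5 = 8.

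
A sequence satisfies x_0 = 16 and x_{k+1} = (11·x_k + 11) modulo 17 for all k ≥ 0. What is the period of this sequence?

16

x_0 = 16; x_1 = 0; x_2 = 11; x_3 = 13; x_4 = 1; x_5 = 5; x_6 = 15; x_7 = 6; x_8 = 9; x_9 = 8; x_{10} = 14; x_{11} = 12; x_{12} = 7; x_{13} = 3; x_{14} = 10; x_{15} = 2; x_{16} = 16.
The sequence repeats with period 16.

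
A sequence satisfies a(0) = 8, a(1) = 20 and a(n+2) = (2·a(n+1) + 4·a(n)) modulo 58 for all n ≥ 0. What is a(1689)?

24

Computing terms: a(0) = 8; a(1) = 20; a(2) = 14; a(3) = 50; a(4) = 40; a(5) = 48; a(6) = 24; a(7) = 8; a(8) = 54; a(9) = 24; a(10) = 32; a(11) = 44; a(12) = 42; a(13) = 28; a(14) = 50; a(15) = 38; a(16) = 44; a(17) = 8; a(18) = 18; a(19) = 10; a(20) = 34; a(21) = 50; a(22) = 4; a(23) = 34; a(24) = 26; a(25) = 14; a(26) = 16; a(27) = 30; a(28) = 8; a(29) = 20.
The sequence repeats with period 28.
(1689 - 0) mod 28 = 9, so a(1689) = a(9) = 24.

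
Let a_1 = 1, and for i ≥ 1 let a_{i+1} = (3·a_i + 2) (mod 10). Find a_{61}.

1

Computing terms: a_1 = 1,  a_2 = 5,  a_3 = 7,  a_4 = 3,  a_5 = 1.
Since a_5 = a_1 = 1, the sequence is periodic with period 4.
So a_{61} = a_{1 + ((61-1) mod 4)} = a_1 = 1.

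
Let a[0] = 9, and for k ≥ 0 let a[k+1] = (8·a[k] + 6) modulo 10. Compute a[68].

We have a[0] = 9,  a[1] = 8,  a[2] = 0,  a[3] = 6,  a[4] = 4,  a[5] = 8.
Since a[5] = a[1] = 8, the sequence is eventually periodic: after a pre-period of length 1 it cycles with period 4.
For k ≥ 1, a[k] depends only on (k - 1) mod 4. (68 - 1) mod 4 = 3, so a[68] = a[4] = 4.

4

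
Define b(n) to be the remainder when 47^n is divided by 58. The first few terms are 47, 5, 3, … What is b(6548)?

b(1) = 47; b(2) = 5; b(3) = 3; b(4) = 25; b(5) = 15; b(6) = 9; b(7) = 17; b(8) = 45; b(9) = 27; b(10) = 51; b(11) = 19; b(12) = 23; b(13) = 37; b(14) = 57; b(15) = 11; b(16) = 53; b(17) = 55; b(18) = 33; b(19) = 43; b(20) = 49; b(21) = 41; b(22) = 13; b(23) = 31; b(24) = 7; b(25) = 39; b(26) = 35; b(27) = 21; b(28) = 1; b(29) = 47.
Since b(29) = b(1) = 47, the sequence is periodic with period 28.
(6548 - 1) mod 28 = 23, so b(6548) = b(24) = 7.

7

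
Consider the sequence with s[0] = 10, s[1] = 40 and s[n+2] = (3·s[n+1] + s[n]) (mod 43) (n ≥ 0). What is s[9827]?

10

Listing terms: s[0] = 10, s[1] = 40, s[2] = 1, s[3] = 0, s[4] = 1, s[5] = 3, s[6] = 10, s[7] = 33, s[8] = 23, s[9] = 16, s[10] = 28, s[11] = 14, s[12] = 27, s[13] = 9, s[14] = 11, s[15] = 42, s[16] = 8, s[17] = 23, s[18] = 34, s[19] = 39, s[20] = 22, s[21] = 19, s[22] = 36, s[23] = 41, s[24] = 30, s[25] = 2, s[26] = 36, s[27] = 24, s[28] = 22, s[29] = 4, s[30] = 34, s[31] = 20, s[32] = 8, s[33] = 1, s[34] = 11, s[35] = 34, s[36] = 27, s[37] = 29, s[38] = 28, s[39] = 27, s[40] = 23, s[41] = 10, s[42] = 10, s[43] = 40.
The sequence repeats with period 42.
(9827 - 0) mod 42 = 41, so s[9827] = s[41] = 10.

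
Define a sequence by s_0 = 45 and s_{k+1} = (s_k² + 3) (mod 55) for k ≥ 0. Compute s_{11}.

s_0 = 45,  s_1 = 48,  s_2 = 52,  s_3 = 12,  s_4 = 37,  s_5 = 52.
Since s_5 = s_2 = 52, the sequence is eventually periodic: after a pre-period of length 2 it cycles with period 3.
For k ≥ 2, s_k depends only on (k - 2) mod 3. (11 - 2) mod 3 = 0, so s_{11} = s_2 = 52.

52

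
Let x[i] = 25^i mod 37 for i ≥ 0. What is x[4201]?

28

Listing terms: x[0] = 1,  x[1] = 25,  x[2] = 33,  x[3] = 11,  x[4] = 16,  x[5] = 30,  x[6] = 10,  x[7] = 28,  x[8] = 34,  x[9] = 36,  x[10] = 12,  x[11] = 4,  x[12] = 26,  x[13] = 21,  x[14] = 7,  x[15] = 27,  x[16] = 9,  x[17] = 3,  x[18] = 1.
Since x[18] = x[0] = 1, the sequence is periodic with period 18.
So x[4201] = x[0 + ((4201-0) mod 18)] = x[7] = 28.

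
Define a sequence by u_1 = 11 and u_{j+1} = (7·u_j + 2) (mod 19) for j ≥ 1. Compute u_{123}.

u_1 = 11,  u_2 = 3,  u_3 = 4,  u_4 = 11.
Since u_4 = u_1 = 11, the sequence is periodic with period 3.
(123 - 1) mod 3 = 2, so u_{123} = u_3 = 4.

4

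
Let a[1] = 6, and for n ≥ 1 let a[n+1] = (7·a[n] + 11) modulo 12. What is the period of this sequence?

6

Listing terms: a[1] = 6, a[2] = 5, a[3] = 10, a[4] = 9, a[5] = 2, a[6] = 1, a[7] = 6.
The sequence repeats with period 6.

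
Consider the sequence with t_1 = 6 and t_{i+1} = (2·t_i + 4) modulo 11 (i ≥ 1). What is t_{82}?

Computing terms: t_1 = 6; t_2 = 5; t_3 = 3; t_4 = 10; t_5 = 2; t_6 = 8; t_7 = 9; t_8 = 0; t_9 = 4; t_{10} = 1; t_{11} = 6.
The sequence repeats with period 10.
(82 - 1) mod 10 = 1, so t_{82} = t_2 = 5.

5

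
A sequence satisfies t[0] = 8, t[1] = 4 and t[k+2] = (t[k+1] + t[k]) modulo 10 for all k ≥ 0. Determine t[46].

2

t[0] = 8,  t[1] = 4,  t[2] = 2,  t[3] = 6,  t[4] = 8,  t[5] = 4.
Since (t[4], t[5]) = (t[0], t[1]) = (8, 4) (two consecutive terms determine the rest), the sequence is periodic with period 4.
(46 - 0) mod 4 = 2, so t[46] = t[2] = 2.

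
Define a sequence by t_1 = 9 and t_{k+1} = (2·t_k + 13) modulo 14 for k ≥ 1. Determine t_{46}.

We have t_1 = 9; t_2 = 3; t_3 = 5; t_4 = 9.
The sequence repeats with period 3.
(46 - 1) mod 3 = 0, so t_{46} = t_1 = 9.

9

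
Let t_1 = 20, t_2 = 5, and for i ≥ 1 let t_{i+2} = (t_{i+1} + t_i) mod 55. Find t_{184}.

30

Computing terms: t_1 = 20; t_2 = 5; t_3 = 25; t_4 = 30; t_5 = 0; t_6 = 30; t_7 = 30; t_8 = 5; t_9 = 35; t_{10} = 40; t_{11} = 20; t_{12} = 5.
Since (t_{11}, t_{12}) = (t_1, t_2) = (20, 5) (two consecutive terms determine the rest), the sequence is periodic with period 10.
(184 - 1) mod 10 = 3, so t_{184} = t_4 = 30.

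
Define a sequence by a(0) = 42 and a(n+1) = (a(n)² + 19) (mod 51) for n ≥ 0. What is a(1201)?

20

Computing terms: a(0) = 42,  a(1) = 49,  a(2) = 23,  a(3) = 38,  a(4) = 35,  a(5) = 20,  a(6) = 11,  a(7) = 38.
Since a(7) = a(3) = 38, the sequence is eventually periodic: after a pre-period of length 3 it cycles with period 4.
For n ≥ 3, a(n) depends only on (n - 3) mod 4. (1201 - 3) mod 4 = 2, so a(1201) = a(5) = 20.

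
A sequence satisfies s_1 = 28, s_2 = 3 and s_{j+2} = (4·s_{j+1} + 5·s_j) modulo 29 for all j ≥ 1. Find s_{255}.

Listing terms: s_1 = 28,  s_2 = 3,  s_3 = 7,  s_4 = 14,  s_5 = 4,  s_6 = 28,  s_7 = 16,  s_8 = 1,  s_9 = 26,  s_{10} = 22,  s_{11} = 15,  s_{12} = 25,  s_{13} = 1,  s_{14} = 13,  s_{15} = 28,  s_{16} = 3.
Since (s_{15}, s_{16}) = (s_1, s_2) = (28, 3) (two consecutive terms determine the rest), the sequence is periodic with period 14.
(255 - 1) mod 14 = 2, so s_{255} = s_3 = 7.

7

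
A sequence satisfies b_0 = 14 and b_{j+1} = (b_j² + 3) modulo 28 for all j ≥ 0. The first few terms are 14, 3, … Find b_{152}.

12

b_0 = 14, b_1 = 3, b_2 = 12, b_3 = 7, b_4 = 24, b_5 = 19, b_6 = 0, b_7 = 3.
Since b_7 = b_1 = 3, the sequence is eventually periodic: after a pre-period of length 1 it cycles with period 6.
For j ≥ 1, b_j depends only on (j - 1) mod 6. (152 - 1) mod 6 = 1, so b_{152} = b_2 = 12.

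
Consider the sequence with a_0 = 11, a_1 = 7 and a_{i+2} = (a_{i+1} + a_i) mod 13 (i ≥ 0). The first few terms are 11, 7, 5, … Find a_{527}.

Listing terms: a_0 = 11, a_1 = 7, a_2 = 5, a_3 = 12, a_4 = 4, a_5 = 3, a_6 = 7, a_7 = 10, a_8 = 4, a_9 = 1, a_{10} = 5, a_{11} = 6, a_{12} = 11, a_{13} = 4, a_{14} = 2, a_{15} = 6, a_{16} = 8, a_{17} = 1, a_{18} = 9, a_{19} = 10, a_{20} = 6, a_{21} = 3, a_{22} = 9, a_{23} = 12, a_{24} = 8, a_{25} = 7, a_{26} = 2, a_{27} = 9, a_{28} = 11, a_{29} = 7.
Since (a_{28}, a_{29}) = (a_0, a_1) = (11, 7) (two consecutive terms determine the rest), the sequence is periodic with period 28.
(527 - 0) mod 28 = 23, so a_{527} = a_{23} = 12.

12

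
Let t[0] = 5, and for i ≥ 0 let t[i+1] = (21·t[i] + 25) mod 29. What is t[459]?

9

Computing terms: t[0] = 5,  t[1] = 14,  t[2] = 0,  t[3] = 25,  t[4] = 28,  t[5] = 4,  t[6] = 22,  t[7] = 23,  t[8] = 15,  t[9] = 21,  t[10] = 2,  t[11] = 9,  t[12] = 11,  t[13] = 24,  t[14] = 7,  t[15] = 27,  t[16] = 12,  t[17] = 16,  t[18] = 13,  t[19] = 8,  t[20] = 19,  t[21] = 18,  t[22] = 26,  t[23] = 20,  t[24] = 10,  t[25] = 3,  t[26] = 1,  t[27] = 17,  t[28] = 5.
The sequence repeats with period 28.
(459 - 0) mod 28 = 11, so t[459] = t[11] = 9.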